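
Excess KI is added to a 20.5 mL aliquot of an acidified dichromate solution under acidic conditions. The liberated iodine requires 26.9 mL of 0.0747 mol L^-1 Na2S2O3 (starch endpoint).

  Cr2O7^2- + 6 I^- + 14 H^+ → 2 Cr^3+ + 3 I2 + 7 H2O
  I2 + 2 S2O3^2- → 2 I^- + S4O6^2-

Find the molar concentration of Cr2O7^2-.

0.0163 mol/L

n(S2O3^2-) = 0.0269 × 0.0747 = 2.01 × 10^-3 mol
n(I2) = n(S2O3^2-)/2 = 1.00 × 10^-3 mol
From the 1:3 ratio, n(Cr2O7^2-) in the aliquot = 1/3 × 1.00 × 10^-3 = 3.35 × 10^-4 mol
[Cr2O7^2-] = 3.35 × 10^-4 / 0.0205 = 0.0163 mol/L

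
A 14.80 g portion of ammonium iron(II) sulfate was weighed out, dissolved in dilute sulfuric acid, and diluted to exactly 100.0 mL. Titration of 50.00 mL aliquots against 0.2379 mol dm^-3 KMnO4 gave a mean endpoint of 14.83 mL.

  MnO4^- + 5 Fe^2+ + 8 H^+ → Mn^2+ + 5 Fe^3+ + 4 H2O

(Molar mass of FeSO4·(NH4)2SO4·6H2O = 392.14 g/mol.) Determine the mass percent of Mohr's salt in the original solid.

n(KMnO4) per titration = 0.01483 × 0.2379 = 3.528 × 10^-3 mol
From the 5:1 ratio, n(FeSO4·(NH4)2SO4·6H2O) in each aliquot = 5/1 × 3.528 × 10^-3 = 0.01764 mol
n(FeSO4·(NH4)2SO4·6H2O) in the whole flask = 0.01764 × 100.0/50.00 = 0.03528 mol
mass of FeSO4·(NH4)2SO4·6H2O = 0.03528 × 392.14 = 13.83 g
% FeSO4·(NH4)2SO4·6H2O = 13.83 / 14.80 × 100 = 93.48 %

93.48 %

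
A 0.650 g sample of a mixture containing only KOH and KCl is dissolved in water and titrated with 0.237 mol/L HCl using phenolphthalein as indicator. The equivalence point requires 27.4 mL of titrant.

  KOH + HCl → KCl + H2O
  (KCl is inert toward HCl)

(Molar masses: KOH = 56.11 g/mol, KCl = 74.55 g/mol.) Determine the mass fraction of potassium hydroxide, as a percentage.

n(HCl) = 0.0274 × 0.237 = 6.49 × 10^-3 mol
Let x = n(KOH), y = n(KCl).
Titrant: 1x = 6.49 × 10^-3;  mass: 56.11x + 74.55y = 0.650
Solving, x = 6.49 × 10^-3 mol, y = 3.83 × 10^-3 mol
mass of KOH = 6.49 × 10^-3 × 56.11 = 0.364 g
% KOH = 0.364 / 0.650 × 100 = 56.1 %

56.1 %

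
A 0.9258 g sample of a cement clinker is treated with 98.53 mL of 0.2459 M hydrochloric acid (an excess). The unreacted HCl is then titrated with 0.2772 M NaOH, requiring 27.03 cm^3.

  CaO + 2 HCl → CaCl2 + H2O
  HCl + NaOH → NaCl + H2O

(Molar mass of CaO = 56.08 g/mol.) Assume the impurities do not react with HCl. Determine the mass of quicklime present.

0.4693 g

n(HCl) added = 0.09853 × 0.2459 = 0.02423 mol
n(NaOH) used in back-titration = 0.02703 × 0.2772 = 7.493 × 10^-3 mol
n(HCl) left over = 7.493 × 10^-3 mol (1:1 ratio)
n(HCl) consumed by analyte = 0.02423 − 7.493 × 10^-3 = 0.01674 mol
From the 1:2 ratio, n(CaO) = 1/2 × 0.01674 = 8.368 × 10^-3 mol
mass of CaO = 8.368 × 10^-3 × 56.08 = 0.4693 g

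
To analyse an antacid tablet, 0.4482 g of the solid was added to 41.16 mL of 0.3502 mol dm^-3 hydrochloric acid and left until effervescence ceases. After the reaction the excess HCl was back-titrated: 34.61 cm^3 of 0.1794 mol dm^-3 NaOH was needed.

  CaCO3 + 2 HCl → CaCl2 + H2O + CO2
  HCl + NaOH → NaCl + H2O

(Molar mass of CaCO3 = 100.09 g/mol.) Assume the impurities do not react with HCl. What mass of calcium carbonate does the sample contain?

n(HCl) added = 0.04116 × 0.3502 = 0.01441 mol
n(NaOH) used in back-titration = 0.03461 × 0.1794 = 6.209 × 10^-3 mol
n(HCl) left over = 6.209 × 10^-3 mol (1:1 ratio)
n(HCl) consumed by analyte = 0.01441 − 6.209 × 10^-3 = 8.205 × 10^-3 mol
From the 1:2 ratio, n(CaCO3) = 1/2 × 8.205 × 10^-3 = 4.103 × 10^-3 mol
mass of CaCO3 = 4.103 × 10^-3 × 100.09 = 0.4106 g

0.4106 g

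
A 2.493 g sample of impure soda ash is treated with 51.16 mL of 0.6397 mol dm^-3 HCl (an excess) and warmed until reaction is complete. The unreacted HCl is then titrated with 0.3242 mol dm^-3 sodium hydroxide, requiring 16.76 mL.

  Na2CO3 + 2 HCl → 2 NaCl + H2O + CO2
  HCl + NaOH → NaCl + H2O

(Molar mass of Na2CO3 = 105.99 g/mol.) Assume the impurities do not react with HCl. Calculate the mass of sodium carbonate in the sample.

1.446 g

n(HCl) added = 0.05116 × 0.6397 = 0.03273 mol
n(NaOH) used in back-titration = 0.01676 × 0.3242 = 5.434 × 10^-3 mol
n(HCl) left over = 5.434 × 10^-3 mol (1:1 ratio)
n(HCl) consumed by analyte = 0.03273 − 5.434 × 10^-3 = 0.02729 mol
From the 1:2 ratio, n(Na2CO3) = 1/2 × 0.02729 = 0.01365 mol
mass of Na2CO3 = 0.01365 × 105.99 = 1.446 g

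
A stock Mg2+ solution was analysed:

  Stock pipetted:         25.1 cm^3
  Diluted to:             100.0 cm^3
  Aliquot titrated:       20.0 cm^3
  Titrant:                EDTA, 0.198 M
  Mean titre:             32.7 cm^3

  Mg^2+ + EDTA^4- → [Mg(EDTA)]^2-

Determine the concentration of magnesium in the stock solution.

n(EDTA) = 0.0327 × 0.198 = 6.47 × 10^-3 mol
n(Mg2+) in the aliquot = 6.47 × 10^-3 mol (1:1 ratio)
[Mg2+]_dilute = 6.47 × 10^-3 / 0.0200 = 0.324 mol/L
Dilution factor = 100.0 / 25.1 = 3.984
[Mg2+]_stock = 0.324 × 3.984 = 1.29 mol/L

1.29 M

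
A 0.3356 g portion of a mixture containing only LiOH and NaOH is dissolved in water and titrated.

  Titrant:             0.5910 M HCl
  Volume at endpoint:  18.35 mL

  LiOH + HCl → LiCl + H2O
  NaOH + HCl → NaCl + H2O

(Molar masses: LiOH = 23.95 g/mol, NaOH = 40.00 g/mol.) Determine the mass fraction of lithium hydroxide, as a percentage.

43.66 %

n(HCl) = 0.01835 × 0.5910 = 0.01084 mol
Let x = n(LiOH), y = n(NaOH).
Titrant: 1x + 1y = 0.01084;  mass: 23.95x + 40.00y = 0.3356
Solving, x = 6.118 × 10^-3 mol, y = 4.727 × 10^-3 mol
mass of LiOH = 6.118 × 10^-3 × 23.95 = 0.1465 g
% LiOH = 0.1465 / 0.3356 × 100 = 43.66 %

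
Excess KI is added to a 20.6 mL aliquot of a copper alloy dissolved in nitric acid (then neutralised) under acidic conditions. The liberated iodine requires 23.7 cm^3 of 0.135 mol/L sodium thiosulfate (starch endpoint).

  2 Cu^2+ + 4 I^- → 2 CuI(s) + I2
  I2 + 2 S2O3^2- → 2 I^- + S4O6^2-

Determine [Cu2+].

n(S2O3^2-) = 0.0237 × 0.135 = 3.20 × 10^-3 mol
n(I2) = n(S2O3^2-)/2 = 1.60 × 10^-3 mol
From the 2:1 ratio, n(Cu2+) in the aliquot = 2/1 × 1.60 × 10^-3 = 3.20 × 10^-3 mol
[Cu2+] = 3.20 × 10^-3 / 0.0206 = 0.155 mol/L

0.155 mol/L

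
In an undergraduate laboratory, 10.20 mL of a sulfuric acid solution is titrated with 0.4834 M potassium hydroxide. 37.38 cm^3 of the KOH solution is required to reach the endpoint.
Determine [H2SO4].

0.8858 M

H2SO4 + 2 KOH → K2SO4 + 2 H2O
n(KOH) = 0.03738 L × 0.4834 mol/L = 0.01807 mol
From the 1:2 mole ratio, n(H2SO4) = 1/2 × 0.01807 = 9.035 × 10^-3 mol
[H2SO4] = 9.035 × 10^-3 mol / 0.01020 L = 0.8858 mol/L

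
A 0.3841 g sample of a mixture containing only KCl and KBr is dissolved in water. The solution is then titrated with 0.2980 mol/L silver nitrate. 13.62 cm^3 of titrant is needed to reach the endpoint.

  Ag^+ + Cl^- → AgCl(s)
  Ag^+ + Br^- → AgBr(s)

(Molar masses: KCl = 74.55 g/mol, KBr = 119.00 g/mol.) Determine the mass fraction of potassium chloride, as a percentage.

n(AgNO3) = 0.01362 × 0.2980 = 4.059 × 10^-3 mol
Let x = n(KCl), y = n(KBr).
Titrant: 1x + 1y = 4.059 × 10^-3;  mass: 74.55x + 119.00y = 0.3841
Solving, x = 2.225 × 10^-3 mol, y = 1.834 × 10^-3 mol
mass of KCl = 2.225 × 10^-3 × 74.55 = 0.1659 g
% KCl = 0.1659 / 0.3841 × 100 = 43.18 %

43.18 %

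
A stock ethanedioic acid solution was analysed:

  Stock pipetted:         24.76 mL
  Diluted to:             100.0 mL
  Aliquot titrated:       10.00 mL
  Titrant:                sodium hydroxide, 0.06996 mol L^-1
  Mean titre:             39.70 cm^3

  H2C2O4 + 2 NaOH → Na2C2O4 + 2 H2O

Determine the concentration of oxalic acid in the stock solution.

n(NaOH) = 0.03970 × 0.06996 = 2.777 × 10^-3 mol
From the 1:2 ratio, n(H2C2O4) in the aliquot = 1/2 × 2.777 × 10^-3 = 1.389 × 10^-3 mol
[H2C2O4]_dilute = 1.389 × 10^-3 / 0.01000 = 0.1389 mol/L
Dilution factor = 100.0 / 24.76 = 4.039
[H2C2O4]_stock = 0.1389 × 4.039 = 0.5609 mol/L

0.5609 mol/L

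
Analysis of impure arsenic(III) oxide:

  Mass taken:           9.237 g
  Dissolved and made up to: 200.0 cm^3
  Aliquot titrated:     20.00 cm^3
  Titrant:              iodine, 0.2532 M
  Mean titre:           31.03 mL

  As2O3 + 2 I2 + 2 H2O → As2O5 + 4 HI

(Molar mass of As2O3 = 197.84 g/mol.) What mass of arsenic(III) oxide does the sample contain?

n(I2) per titration = 0.03103 × 0.2532 = 7.857 × 10^-3 mol
From the 1:2 ratio, n(As2O3) in each aliquot = 1/2 × 7.857 × 10^-3 = 3.928 × 10^-3 mol
n(As2O3) in the whole flask = 3.928 × 10^-3 × 200.0/20.00 = 0.03928 mol
mass of As2O3 = 0.03928 × 197.84 = 7.772 g

7.772 g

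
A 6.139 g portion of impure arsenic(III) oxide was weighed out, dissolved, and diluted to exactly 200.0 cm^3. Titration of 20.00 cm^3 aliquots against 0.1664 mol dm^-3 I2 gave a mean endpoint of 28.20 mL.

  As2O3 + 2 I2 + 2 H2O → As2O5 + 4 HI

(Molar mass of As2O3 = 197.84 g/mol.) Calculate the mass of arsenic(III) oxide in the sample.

n(I2) per titration = 0.02820 × 0.1664 = 4.692 × 10^-3 mol
From the 1:2 ratio, n(As2O3) in each aliquot = 1/2 × 4.692 × 10^-3 = 2.346 × 10^-3 mol
n(As2O3) in the whole flask = 2.346 × 10^-3 × 200.0/20.00 = 0.02346 mol
mass of As2O3 = 0.02346 × 197.84 = 4.642 g

4.642 g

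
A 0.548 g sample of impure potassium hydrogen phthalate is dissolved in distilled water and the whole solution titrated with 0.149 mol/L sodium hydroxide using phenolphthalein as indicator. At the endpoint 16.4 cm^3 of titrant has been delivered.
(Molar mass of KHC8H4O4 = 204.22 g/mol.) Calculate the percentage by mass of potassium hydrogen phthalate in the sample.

KHC8H4O4 + NaOH → KNaC8H4O4 + H2O
n(NaOH) = 0.0164 L × 0.149 mol/L = 2.44 × 10^-3 mol
n(KHC8H4O4) = 2.44 × 10^-3 mol (1:1 ratio)
mass of KHC8H4O4 = 2.44 × 10^-3 × 204.22 g/mol = 0.499 g
% KHC8H4O4 = 0.499 / 0.548 × 100 = 91.1 %

91.1 %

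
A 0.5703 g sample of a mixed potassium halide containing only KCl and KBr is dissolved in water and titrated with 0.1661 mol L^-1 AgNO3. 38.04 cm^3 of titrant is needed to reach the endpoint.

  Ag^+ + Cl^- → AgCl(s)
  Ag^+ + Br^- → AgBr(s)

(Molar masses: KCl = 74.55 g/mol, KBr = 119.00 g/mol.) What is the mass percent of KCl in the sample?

n(AgNO3) = 0.03804 × 0.1661 = 6.318 × 10^-3 mol
Let x = n(KCl), y = n(KBr).
Titrant: 1x + 1y = 6.318 × 10^-3;  mass: 74.55x + 119.00y = 0.5703
Solving, x = 4.085 × 10^-3 mol, y = 2.233 × 10^-3 mol
mass of KCl = 4.085 × 10^-3 × 74.55 = 0.3046 g
% KCl = 0.3046 / 0.5703 × 100 = 53.40 %

53.40 %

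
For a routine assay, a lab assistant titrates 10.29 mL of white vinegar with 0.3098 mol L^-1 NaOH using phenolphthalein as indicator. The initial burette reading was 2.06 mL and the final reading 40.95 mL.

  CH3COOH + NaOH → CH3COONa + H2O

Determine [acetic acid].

1.171 mol/L

n(NaOH) = 0.03889 L × 0.3098 mol/L = 0.01205 mol
n(CH3COOH) = 0.01205 mol (1:1 mole ratio)
[CH3COOH] = 0.01205 mol / 0.01029 L = 1.171 mol/L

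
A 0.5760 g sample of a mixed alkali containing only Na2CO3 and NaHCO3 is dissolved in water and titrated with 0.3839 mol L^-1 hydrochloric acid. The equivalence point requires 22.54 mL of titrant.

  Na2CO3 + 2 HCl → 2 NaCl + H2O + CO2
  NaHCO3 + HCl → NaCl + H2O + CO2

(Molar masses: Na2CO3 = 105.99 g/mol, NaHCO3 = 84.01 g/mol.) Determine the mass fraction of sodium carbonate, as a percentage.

n(HCl) = 0.02254 × 0.3839 = 8.653 × 10^-3 mol
Let x = n(Na2CO3), y = n(NaHCO3).
Titrant: 2x + 1y = 8.653 × 10^-3;  mass: 105.99x + 84.01y = 0.5760
Solving, x = 2.433 × 10^-3 mol, y = 3.786 × 10^-3 mol
mass of Na2CO3 = 2.433 × 10^-3 × 105.99 = 0.2579 g
% Na2CO3 = 0.2579 / 0.5760 × 100 = 44.78 %

44.78 %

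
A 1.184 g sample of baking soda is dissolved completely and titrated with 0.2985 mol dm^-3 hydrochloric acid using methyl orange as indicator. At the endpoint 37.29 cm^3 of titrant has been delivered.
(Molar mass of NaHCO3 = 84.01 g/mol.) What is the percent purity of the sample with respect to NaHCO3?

78.98 %

NaHCO3 + HCl → NaCl + H2O + CO2
n(HCl) = 0.03729 L × 0.2985 mol/L = 0.01113 mol
n(NaHCO3) = 0.01113 mol (1:1 ratio)
mass of NaHCO3 = 0.01113 × 84.01 g/mol = 0.9351 g
% NaHCO3 = 0.9351 / 1.184 × 100 = 78.98 %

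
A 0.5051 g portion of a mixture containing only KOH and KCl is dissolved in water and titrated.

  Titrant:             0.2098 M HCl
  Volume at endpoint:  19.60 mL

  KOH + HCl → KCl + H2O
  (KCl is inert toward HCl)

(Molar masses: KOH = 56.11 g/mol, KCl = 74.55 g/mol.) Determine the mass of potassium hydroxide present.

0.2307 g

n(HCl) = 0.01960 × 0.2098 = 4.112 × 10^-3 mol
Let x = n(KOH), y = n(KCl).
Titrant: 1x = 4.112 × 10^-3;  mass: 56.11x + 74.55y = 0.5051
Solving, x = 4.112 × 10^-3 mol, y = 3.680 × 10^-3 mol
mass of KOH = 4.112 × 10^-3 × 56.11 = 0.2307 g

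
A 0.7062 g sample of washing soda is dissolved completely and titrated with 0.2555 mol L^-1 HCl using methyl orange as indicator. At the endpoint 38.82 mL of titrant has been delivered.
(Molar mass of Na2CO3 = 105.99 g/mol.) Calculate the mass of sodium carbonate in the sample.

Na2CO3 + 2 HCl → 2 NaCl + H2O + CO2
n(HCl) = 0.03882 L × 0.2555 mol/L = 9.919 × 10^-3 mol
From the 1:2 ratio, n(Na2CO3) = 1/2 × 9.919 × 10^-3 = 4.959 × 10^-3 mol
mass of Na2CO3 = 4.959 × 10^-3 × 105.99 g/mol = 0.5256 g

0.5256 g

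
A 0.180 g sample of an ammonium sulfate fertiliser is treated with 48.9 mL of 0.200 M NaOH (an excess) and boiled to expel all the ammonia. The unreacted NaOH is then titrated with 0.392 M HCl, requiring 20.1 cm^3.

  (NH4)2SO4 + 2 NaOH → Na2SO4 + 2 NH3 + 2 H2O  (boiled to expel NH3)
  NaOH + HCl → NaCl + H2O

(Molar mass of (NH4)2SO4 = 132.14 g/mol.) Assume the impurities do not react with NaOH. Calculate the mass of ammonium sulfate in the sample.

n(NaOH) added = 0.0489 × 0.200 = 9.78 × 10^-3 mol
n(HCl) used in back-titration = 0.0201 × 0.392 = 7.88 × 10^-3 mol
n(NaOH) left over = 7.88 × 10^-3 mol (1:1 ratio)
n(NaOH) consumed by analyte = 9.78 × 10^-3 − 7.88 × 10^-3 = 1.90 × 10^-3 mol
From the 1:2 ratio, n((NH4)2SO4) = 1/2 × 1.90 × 10^-3 = 9.50 × 10^-4 mol
mass of (NH4)2SO4 = 9.50 × 10^-4 × 132.14 = 0.126 g

0.126 g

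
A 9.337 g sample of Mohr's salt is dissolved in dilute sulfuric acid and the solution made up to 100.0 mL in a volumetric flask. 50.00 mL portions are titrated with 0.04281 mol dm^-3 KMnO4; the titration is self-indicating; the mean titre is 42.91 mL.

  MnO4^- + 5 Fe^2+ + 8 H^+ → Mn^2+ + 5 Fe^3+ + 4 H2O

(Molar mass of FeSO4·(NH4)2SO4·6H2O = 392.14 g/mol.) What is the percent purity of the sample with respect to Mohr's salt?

77.15 %

n(KMnO4) per titration = 0.04291 × 0.04281 = 1.837 × 10^-3 mol
From the 5:1 ratio, n(FeSO4·(NH4)2SO4·6H2O) in each aliquot = 5/1 × 1.837 × 10^-3 = 9.185 × 10^-3 mol
n(FeSO4·(NH4)2SO4·6H2O) in the whole flask = 9.185 × 10^-3 × 100.0/50.00 = 0.01837 mol
mass of FeSO4·(NH4)2SO4·6H2O = 0.01837 × 392.14 = 7.204 g
% FeSO4·(NH4)2SO4·6H2O = 7.204 / 9.337 × 100 = 77.15 %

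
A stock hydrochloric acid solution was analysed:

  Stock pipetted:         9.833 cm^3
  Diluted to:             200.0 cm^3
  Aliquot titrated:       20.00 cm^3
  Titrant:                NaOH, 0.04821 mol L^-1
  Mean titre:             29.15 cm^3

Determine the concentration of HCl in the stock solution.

1.429 mol/L

HCl + NaOH → NaCl + H2O
n(NaOH) = 0.02915 × 0.04821 = 1.405 × 10^-3 mol
n(HCl) in the aliquot = 1.405 × 10^-3 mol (1:1 ratio)
[HCl]_dilute = 1.405 × 10^-3 / 0.02000 = 0.07027 mol/L
Dilution factor = 200.0 / 9.833 = 20.34
[HCl]_stock = 0.07027 × 20.34 = 1.429 mol/L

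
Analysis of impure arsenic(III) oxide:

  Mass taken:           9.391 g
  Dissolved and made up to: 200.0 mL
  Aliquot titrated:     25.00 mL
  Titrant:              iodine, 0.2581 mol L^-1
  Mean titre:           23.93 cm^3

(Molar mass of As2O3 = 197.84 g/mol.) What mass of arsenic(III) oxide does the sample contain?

4.888 g

As2O3 + 2 I2 + 2 H2O → As2O5 + 4 HI
n(I2) per titration = 0.02393 × 0.2581 = 6.176 × 10^-3 mol
From the 1:2 ratio, n(As2O3) in each aliquot = 1/2 × 6.176 × 10^-3 = 3.088 × 10^-3 mol
n(As2O3) in the whole flask = 3.088 × 10^-3 × 200.0/25.00 = 0.02471 mol
mass of As2O3 = 0.02471 × 197.84 = 4.888 g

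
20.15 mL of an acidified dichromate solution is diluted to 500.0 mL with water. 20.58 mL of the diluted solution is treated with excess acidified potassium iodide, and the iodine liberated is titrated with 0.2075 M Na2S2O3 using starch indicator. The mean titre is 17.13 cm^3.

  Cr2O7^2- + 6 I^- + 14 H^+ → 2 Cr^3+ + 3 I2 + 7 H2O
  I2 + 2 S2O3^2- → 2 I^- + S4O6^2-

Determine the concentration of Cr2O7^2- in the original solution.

n(S2O3^2-) = 0.01713 × 0.2075 = 3.554 × 10^-3 mol
n(I2) = n(S2O3^2-)/2 = 1.777 × 10^-3 mol
From the 1:3 ratio, n(Cr2O7^2-) in the aliquot = 1/3 × 1.777 × 10^-3 = 5.924 × 10^-4 mol
[Cr2O7^2-]_dilute = 5.924 × 10^-4 / 0.02058 = 0.02879 mol/L
[Cr2O7^2-]_original = 0.02879 × 500.0/20.15 = 0.7143 mol/L

0.7143 M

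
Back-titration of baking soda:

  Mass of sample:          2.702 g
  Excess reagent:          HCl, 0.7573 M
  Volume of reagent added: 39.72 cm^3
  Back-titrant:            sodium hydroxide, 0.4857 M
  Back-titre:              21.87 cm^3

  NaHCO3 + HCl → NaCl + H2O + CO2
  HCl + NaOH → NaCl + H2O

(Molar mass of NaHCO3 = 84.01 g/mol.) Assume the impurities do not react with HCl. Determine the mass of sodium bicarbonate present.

1.635 g

n(HCl) added = 0.03972 × 0.7573 = 0.03008 mol
n(NaOH) used in back-titration = 0.02187 × 0.4857 = 0.01062 mol
n(HCl) left over = 0.01062 mol (1:1 ratio)
n(HCl) consumed by analyte = 0.03008 − 0.01062 = 0.01946 mol
n(NaHCO3) = 0.01946 mol (1:1 ratio)
mass of NaHCO3 = 0.01946 × 84.01 = 1.635 g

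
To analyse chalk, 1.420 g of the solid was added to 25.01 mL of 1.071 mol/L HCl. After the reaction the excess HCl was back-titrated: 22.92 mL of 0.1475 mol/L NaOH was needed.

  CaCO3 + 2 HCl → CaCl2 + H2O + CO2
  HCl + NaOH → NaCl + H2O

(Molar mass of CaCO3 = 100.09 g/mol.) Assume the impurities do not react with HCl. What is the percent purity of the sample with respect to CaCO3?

82.49 %

n(HCl) added = 0.02501 × 1.071 = 0.02679 mol
n(NaOH) used in back-titration = 0.02292 × 0.1475 = 3.381 × 10^-3 mol
n(HCl) left over = 3.381 × 10^-3 mol (1:1 ratio)
n(HCl) consumed by analyte = 0.02679 − 3.381 × 10^-3 = 0.02341 mol
From the 1:2 ratio, n(CaCO3) = 1/2 × 0.02341 = 0.01170 mol
mass of CaCO3 = 0.01170 × 100.09 = 1.171 g
% CaCO3 = 1.171 / 1.420 × 100 = 82.49 %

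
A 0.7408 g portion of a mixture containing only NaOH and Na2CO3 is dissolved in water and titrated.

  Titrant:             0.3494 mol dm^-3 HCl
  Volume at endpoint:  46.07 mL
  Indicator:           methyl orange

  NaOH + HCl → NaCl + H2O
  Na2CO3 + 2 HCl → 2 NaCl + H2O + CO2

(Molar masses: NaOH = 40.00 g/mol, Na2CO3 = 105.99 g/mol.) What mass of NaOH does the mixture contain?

0.3455 g

n(HCl) = 0.04607 × 0.3494 = 0.01610 mol
Let x = n(NaOH), y = n(Na2CO3).
Titrant: 1x + 2y = 0.01610;  mass: 40.00x + 105.99y = 0.7408
Solving, x = 8.638 × 10^-3 mol, y = 3.729 × 10^-3 mol
mass of NaOH = 8.638 × 10^-3 × 40.00 = 0.3455 g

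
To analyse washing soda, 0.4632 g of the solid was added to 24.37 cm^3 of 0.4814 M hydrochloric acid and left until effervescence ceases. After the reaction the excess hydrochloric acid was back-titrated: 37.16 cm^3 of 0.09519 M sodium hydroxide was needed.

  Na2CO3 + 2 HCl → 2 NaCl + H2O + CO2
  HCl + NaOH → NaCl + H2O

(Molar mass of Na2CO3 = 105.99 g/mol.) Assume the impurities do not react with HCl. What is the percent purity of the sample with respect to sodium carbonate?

93.75 %

n(HCl) added = 0.02437 × 0.4814 = 0.01173 mol
n(NaOH) used in back-titration = 0.03716 × 0.09519 = 3.537 × 10^-3 mol
n(HCl) left over = 3.537 × 10^-3 mol (1:1 ratio)
n(HCl) consumed by analyte = 0.01173 − 3.537 × 10^-3 = 8.194 × 10^-3 mol
From the 1:2 ratio, n(Na2CO3) = 1/2 × 8.194 × 10^-3 = 4.097 × 10^-3 mol
mass of Na2CO3 = 4.097 × 10^-3 × 105.99 = 0.4343 g
% Na2CO3 = 0.4343 / 0.4632 × 100 = 93.75 %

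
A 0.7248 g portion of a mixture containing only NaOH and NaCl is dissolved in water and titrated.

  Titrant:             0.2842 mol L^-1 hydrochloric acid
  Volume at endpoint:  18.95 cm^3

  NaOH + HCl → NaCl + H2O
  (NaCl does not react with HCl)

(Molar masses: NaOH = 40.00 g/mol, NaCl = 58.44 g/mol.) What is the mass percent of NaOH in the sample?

29.72 %

n(HCl) = 0.01895 × 0.2842 = 5.386 × 10^-3 mol
Let x = n(NaOH), y = n(NaCl).
Titrant: 1x = 5.386 × 10^-3;  mass: 40.00x + 58.44y = 0.7248
Solving, x = 5.386 × 10^-3 mol, y = 8.716 × 10^-3 mol
mass of NaOH = 5.386 × 10^-3 × 40.00 = 0.2154 g
% NaOH = 0.2154 / 0.7248 × 100 = 29.72 %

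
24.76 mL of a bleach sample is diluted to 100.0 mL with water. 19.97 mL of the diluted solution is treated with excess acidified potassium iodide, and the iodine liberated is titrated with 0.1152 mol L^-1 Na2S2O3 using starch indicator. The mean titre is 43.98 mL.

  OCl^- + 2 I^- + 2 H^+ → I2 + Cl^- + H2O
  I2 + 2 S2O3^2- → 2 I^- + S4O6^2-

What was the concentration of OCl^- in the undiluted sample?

0.5123 mol/L

n(S2O3^2-) = 0.04398 × 0.1152 = 5.066 × 10^-3 mol
n(I2) = n(S2O3^2-)/2 = 2.533 × 10^-3 mol
n(OCl^-) in the aliquot = 2.533 × 10^-3 mol (1:1 ratio)
[OCl^-]_dilute = 2.533 × 10^-3 / 0.01997 = 0.1269 mol/L
[OCl^-]_original = 0.1269 × 100.0/24.76 = 0.5123 mol/L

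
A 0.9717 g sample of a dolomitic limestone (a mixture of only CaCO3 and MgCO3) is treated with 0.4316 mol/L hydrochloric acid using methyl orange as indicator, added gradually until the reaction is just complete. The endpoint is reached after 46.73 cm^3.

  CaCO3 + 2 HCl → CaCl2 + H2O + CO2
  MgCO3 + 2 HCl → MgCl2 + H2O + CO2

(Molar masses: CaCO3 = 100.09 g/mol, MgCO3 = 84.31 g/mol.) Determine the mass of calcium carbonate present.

0.7706 g

n(HCl) = 0.04673 × 0.4316 = 0.02017 mol
Let x = n(CaCO3), y = n(MgCO3).
Titrant: 2x + 2y = 0.02017;  mass: 100.09x + 84.31y = 0.9717
Solving, x = 7.699 × 10^-3 mol, y = 2.385 × 10^-3 mol
mass of CaCO3 = 7.699 × 10^-3 × 100.09 = 0.7706 g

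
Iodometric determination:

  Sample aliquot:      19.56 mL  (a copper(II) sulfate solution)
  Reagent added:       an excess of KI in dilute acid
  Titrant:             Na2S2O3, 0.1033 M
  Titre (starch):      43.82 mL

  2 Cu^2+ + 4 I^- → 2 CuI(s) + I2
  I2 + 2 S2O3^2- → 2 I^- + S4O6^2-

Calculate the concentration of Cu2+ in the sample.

0.2314 M

n(S2O3^2-) = 0.04382 × 0.1033 = 4.527 × 10^-3 mol
n(I2) = n(S2O3^2-)/2 = 2.263 × 10^-3 mol
From the 2:1 ratio, n(Cu2+) in the aliquot = 2/1 × 2.263 × 10^-3 = 4.527 × 10^-3 mol
[Cu2+] = 4.527 × 10^-3 / 0.01956 = 0.2314 mol/L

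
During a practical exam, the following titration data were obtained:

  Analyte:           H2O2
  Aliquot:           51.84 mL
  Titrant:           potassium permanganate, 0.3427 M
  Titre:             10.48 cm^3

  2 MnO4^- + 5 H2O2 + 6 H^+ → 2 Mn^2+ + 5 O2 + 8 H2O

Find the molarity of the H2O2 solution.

n(KMnO4) = 0.01048 L × 0.3427 mol/L = 3.591 × 10^-3 mol
From the 5:2 mole ratio, n(H2O2) = 5/2 × 3.591 × 10^-3 = 8.979 × 10^-3 mol
[H2O2] = 8.979 × 10^-3 mol / 0.05184 L = 0.1732 mol/L

0.1732 M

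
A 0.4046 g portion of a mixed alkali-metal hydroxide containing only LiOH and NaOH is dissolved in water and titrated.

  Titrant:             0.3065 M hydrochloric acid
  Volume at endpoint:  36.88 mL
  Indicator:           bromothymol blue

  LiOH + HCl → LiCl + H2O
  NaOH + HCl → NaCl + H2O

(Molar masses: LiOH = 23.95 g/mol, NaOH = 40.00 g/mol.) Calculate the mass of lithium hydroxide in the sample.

0.07095 g

n(HCl) = 0.03688 × 0.3065 = 0.01130 mol
Let x = n(LiOH), y = n(NaOH).
Titrant: 1x + 1y = 0.01130;  mass: 23.95x + 40.00y = 0.4046
Solving, x = 2.963 × 10^-3 mol, y = 8.341 × 10^-3 mol
mass of LiOH = 2.963 × 10^-3 × 23.95 = 0.07095 g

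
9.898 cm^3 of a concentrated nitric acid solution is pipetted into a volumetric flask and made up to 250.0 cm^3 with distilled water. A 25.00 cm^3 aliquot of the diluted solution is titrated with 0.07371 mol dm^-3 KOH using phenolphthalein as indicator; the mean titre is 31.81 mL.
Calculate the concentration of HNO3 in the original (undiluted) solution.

2.369 mol/L

HNO3 + KOH → KNO3 + H2O
n(KOH) = 0.03181 × 0.07371 = 2.345 × 10^-3 mol
n(HNO3) in the aliquot = 2.345 × 10^-3 mol (1:1 ratio)
[HNO3]_dilute = 2.345 × 10^-3 / 0.02500 = 0.09379 mol/L
Dilution factor = 250.0 / 9.898 = 25.26
[HNO3]_stock = 0.09379 × 25.26 = 2.369 mol/L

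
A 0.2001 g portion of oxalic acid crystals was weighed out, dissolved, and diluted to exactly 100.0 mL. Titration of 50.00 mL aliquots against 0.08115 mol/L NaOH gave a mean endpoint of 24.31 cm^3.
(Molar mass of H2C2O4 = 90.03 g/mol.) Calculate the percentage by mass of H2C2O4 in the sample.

88.76 %

H2C2O4 + 2 NaOH → Na2C2O4 + 2 H2O
n(NaOH) per titration = 0.02431 × 0.08115 = 1.973 × 10^-3 mol
From the 1:2 ratio, n(H2C2O4) in each aliquot = 1/2 × 1.973 × 10^-3 = 9.864 × 10^-4 mol
n(H2C2O4) in the whole flask = 9.864 × 10^-4 × 100.0/50.00 = 1.973 × 10^-3 mol
mass of H2C2O4 = 1.973 × 10^-3 × 90.03 = 0.1776 g
% H2C2O4 = 0.1776 / 0.2001 × 100 = 88.76 %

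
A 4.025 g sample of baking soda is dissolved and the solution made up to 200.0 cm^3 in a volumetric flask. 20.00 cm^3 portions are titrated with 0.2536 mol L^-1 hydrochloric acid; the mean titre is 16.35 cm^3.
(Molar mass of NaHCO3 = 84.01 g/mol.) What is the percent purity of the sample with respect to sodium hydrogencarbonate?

86.54 %

NaHCO3 + HCl → NaCl + H2O + CO2
n(HCl) per titration = 0.01635 × 0.2536 = 4.146 × 10^-3 mol
n(NaHCO3) in each aliquot = 4.146 × 10^-3 mol (1:1 ratio)
n(NaHCO3) in the whole flask = 4.146 × 10^-3 × 200.0/20.00 = 0.04146 mol
mass of NaHCO3 = 0.04146 × 84.01 = 3.483 g
% NaHCO3 = 3.483 / 4.025 × 100 = 86.54 %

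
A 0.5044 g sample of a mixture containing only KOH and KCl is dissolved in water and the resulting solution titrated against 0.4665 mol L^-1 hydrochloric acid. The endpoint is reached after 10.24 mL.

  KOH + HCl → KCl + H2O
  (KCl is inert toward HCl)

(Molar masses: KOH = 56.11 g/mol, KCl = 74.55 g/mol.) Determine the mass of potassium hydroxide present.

n(HCl) = 0.01024 × 0.4665 = 4.777 × 10^-3 mol
Let x = n(KOH), y = n(KCl).
Titrant: 1x = 4.777 × 10^-3;  mass: 56.11x + 74.55y = 0.5044
Solving, x = 4.777 × 10^-3 mol, y = 3.171 × 10^-3 mol
mass of KOH = 4.777 × 10^-3 × 56.11 = 0.2680 g

0.2680 g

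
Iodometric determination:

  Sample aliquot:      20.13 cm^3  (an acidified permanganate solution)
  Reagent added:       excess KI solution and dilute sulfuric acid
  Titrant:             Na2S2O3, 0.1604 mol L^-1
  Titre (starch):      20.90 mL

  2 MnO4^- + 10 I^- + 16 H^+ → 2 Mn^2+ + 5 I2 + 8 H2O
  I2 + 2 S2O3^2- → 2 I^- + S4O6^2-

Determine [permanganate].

0.03331 mol/L

n(S2O3^2-) = 0.02090 × 0.1604 = 3.352 × 10^-3 mol
n(I2) = n(S2O3^2-)/2 = 1.676 × 10^-3 mol
From the 2:5 ratio, n(MnO4^-) in the aliquot = 2/5 × 1.676 × 10^-3 = 6.705 × 10^-4 mol
[MnO4^-] = 6.705 × 10^-4 / 0.02013 = 0.03331 mol/L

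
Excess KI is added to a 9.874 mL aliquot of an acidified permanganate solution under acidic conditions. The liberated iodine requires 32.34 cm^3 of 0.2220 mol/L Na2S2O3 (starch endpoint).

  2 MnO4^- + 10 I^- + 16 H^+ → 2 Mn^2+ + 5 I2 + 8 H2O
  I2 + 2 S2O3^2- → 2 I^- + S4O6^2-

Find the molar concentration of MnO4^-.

0.1454 mol/L

n(S2O3^2-) = 0.03234 × 0.2220 = 7.179 × 10^-3 mol
n(I2) = n(S2O3^2-)/2 = 3.590 × 10^-3 mol
From the 2:5 ratio, n(MnO4^-) in the aliquot = 2/5 × 3.590 × 10^-3 = 1.436 × 10^-3 mol
[MnO4^-] = 1.436 × 10^-3 / 0.009874 = 0.1454 mol/L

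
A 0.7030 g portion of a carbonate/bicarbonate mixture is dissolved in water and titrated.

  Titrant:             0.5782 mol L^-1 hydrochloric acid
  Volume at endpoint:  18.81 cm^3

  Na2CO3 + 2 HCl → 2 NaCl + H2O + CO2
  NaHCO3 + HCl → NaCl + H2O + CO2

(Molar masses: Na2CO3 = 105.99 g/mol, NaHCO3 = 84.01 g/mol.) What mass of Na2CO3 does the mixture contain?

n(HCl) = 0.01881 × 0.5782 = 0.01088 mol
Let x = n(Na2CO3), y = n(NaHCO3).
Titrant: 2x + 1y = 0.01088;  mass: 105.99x + 84.01y = 0.7030
Solving, x = 3.397 × 10^-3 mol, y = 4.083 × 10^-3 mol
mass of Na2CO3 = 3.397 × 10^-3 × 105.99 = 0.3600 g

0.3600 g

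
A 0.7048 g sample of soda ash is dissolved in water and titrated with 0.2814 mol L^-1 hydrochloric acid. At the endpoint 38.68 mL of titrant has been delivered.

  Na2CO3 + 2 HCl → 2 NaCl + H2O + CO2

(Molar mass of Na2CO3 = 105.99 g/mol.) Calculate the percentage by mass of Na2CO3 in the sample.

81.84 %

n(HCl) = 0.03868 L × 0.2814 mol/L = 0.01088 mol
From the 1:2 ratio, n(Na2CO3) = 1/2 × 0.01088 = 5.442 × 10^-3 mol
mass of Na2CO3 = 5.442 × 10^-3 × 105.99 g/mol = 0.5768 g
% Na2CO3 = 0.5768 / 0.7048 × 100 = 81.84 %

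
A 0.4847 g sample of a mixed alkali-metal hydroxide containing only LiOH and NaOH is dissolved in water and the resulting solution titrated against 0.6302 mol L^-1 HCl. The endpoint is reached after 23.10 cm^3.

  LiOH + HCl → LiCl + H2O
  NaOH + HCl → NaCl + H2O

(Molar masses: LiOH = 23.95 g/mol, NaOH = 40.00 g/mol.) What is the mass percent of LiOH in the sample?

30.05 %

n(HCl) = 0.02310 × 0.6302 = 0.01456 mol
Let x = n(LiOH), y = n(NaOH).
Titrant: 1x + 1y = 0.01456;  mass: 23.95x + 40.00y = 0.4847
Solving, x = 6.081 × 10^-3 mol, y = 8.476 × 10^-3 mol
mass of LiOH = 6.081 × 10^-3 × 23.95 = 0.1456 g
% LiOH = 0.1456 / 0.4847 × 100 = 30.05 %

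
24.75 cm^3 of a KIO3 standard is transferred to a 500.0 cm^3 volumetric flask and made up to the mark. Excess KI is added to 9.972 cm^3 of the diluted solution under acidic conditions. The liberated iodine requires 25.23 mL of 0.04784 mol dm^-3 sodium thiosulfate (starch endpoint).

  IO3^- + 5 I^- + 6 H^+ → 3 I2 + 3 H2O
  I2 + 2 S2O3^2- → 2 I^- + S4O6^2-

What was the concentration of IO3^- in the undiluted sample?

0.4075 mol/L

n(S2O3^2-) = 0.02523 × 0.04784 = 1.207 × 10^-3 mol
n(I2) = n(S2O3^2-)/2 = 6.035 × 10^-4 mol
From the 1:3 ratio, n(IO3^-) in the aliquot = 1/3 × 6.035 × 10^-4 = 2.012 × 10^-4 mol
[IO3^-]_dilute = 2.012 × 10^-4 / 0.009972 = 0.02017 mol/L
[IO3^-]_original = 0.02017 × 500.0/24.75 = 0.4075 mol/L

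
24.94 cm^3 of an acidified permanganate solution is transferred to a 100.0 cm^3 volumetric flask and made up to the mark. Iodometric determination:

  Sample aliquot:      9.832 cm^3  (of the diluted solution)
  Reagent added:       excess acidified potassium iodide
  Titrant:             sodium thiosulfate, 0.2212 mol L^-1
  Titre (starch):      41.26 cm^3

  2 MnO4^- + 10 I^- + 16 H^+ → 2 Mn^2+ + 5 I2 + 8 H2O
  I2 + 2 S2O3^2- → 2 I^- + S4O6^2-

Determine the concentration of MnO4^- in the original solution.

n(S2O3^2-) = 0.04126 × 0.2212 = 9.127 × 10^-3 mol
n(I2) = n(S2O3^2-)/2 = 4.563 × 10^-3 mol
From the 2:5 ratio, n(MnO4^-) in the aliquot = 2/5 × 4.563 × 10^-3 = 1.825 × 10^-3 mol
[MnO4^-]_dilute = 1.825 × 10^-3 / 0.009832 = 0.1857 mol/L
[MnO4^-]_original = 0.1857 × 100.0/24.94 = 0.7444 mol/L

0.7444 mol/L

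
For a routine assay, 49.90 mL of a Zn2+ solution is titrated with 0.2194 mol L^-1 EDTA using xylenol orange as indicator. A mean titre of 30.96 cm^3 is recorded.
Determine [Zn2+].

Zn^2+ + EDTA^4- → [Zn(EDTA)]^2-
n(EDTA) = 0.03096 L × 0.2194 mol/L = 6.793 × 10^-3 mol
n(Zn2+) = 6.793 × 10^-3 mol (1:1 mole ratio)
[Zn2+] = 6.793 × 10^-3 mol / 0.04990 L = 0.1361 mol/L

0.1361 mol/L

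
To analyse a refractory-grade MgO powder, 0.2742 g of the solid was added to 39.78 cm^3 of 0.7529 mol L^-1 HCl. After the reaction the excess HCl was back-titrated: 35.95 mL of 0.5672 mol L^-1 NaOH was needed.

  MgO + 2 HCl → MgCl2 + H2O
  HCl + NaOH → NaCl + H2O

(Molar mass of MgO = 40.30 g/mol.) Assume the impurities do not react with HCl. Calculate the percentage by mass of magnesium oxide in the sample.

n(HCl) added = 0.03978 × 0.7529 = 0.02995 mol
n(NaOH) used in back-titration = 0.03595 × 0.5672 = 0.02039 mol
n(HCl) left over = 0.02039 mol (1:1 ratio)
n(HCl) consumed by analyte = 0.02995 − 0.02039 = 9.560 × 10^-3 mol
From the 1:2 ratio, n(MgO) = 1/2 × 9.560 × 10^-3 = 4.780 × 10^-3 mol
mass of MgO = 4.780 × 10^-3 × 40.30 = 0.1926 g
% MgO = 0.1926 / 0.2742 × 100 = 70.25 %

70.25 %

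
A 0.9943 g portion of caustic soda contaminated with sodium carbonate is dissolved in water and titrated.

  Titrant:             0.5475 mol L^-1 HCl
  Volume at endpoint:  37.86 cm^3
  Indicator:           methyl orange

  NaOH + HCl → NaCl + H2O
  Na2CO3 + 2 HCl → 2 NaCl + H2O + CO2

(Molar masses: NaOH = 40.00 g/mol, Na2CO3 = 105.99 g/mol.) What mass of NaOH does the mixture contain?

n(HCl) = 0.03786 × 0.5475 = 0.02073 mol
Let x = n(NaOH), y = n(Na2CO3).
Titrant: 1x + 2y = 0.02073;  mass: 40.00x + 105.99y = 0.9943
Solving, x = 8.018 × 10^-3 mol, y = 6.355 × 10^-3 mol
mass of NaOH = 8.018 × 10^-3 × 40.00 = 0.3207 g

0.3207 g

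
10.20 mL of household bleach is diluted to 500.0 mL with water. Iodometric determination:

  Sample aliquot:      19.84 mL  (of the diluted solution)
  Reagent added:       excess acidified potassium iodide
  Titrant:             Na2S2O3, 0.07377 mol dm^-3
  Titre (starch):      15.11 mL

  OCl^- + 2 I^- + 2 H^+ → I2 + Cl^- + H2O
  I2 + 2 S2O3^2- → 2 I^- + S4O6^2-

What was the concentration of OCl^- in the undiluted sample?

1.377 mol/L

n(S2O3^2-) = 0.01511 × 0.07377 = 1.115 × 10^-3 mol
n(I2) = n(S2O3^2-)/2 = 5.573 × 10^-4 mol
n(OCl^-) in the aliquot = 5.573 × 10^-4 mol (1:1 ratio)
[OCl^-]_dilute = 5.573 × 10^-4 / 0.01984 = 0.02809 mol/L
[OCl^-]_original = 0.02809 × 500.0/10.20 = 1.377 mol/L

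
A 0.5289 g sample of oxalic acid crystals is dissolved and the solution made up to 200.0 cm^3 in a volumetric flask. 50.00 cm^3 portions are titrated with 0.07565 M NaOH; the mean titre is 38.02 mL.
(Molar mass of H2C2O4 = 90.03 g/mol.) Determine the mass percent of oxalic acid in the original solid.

H2C2O4 + 2 NaOH → Na2C2O4 + 2 H2O
n(NaOH) per titration = 0.03802 × 0.07565 = 2.876 × 10^-3 mol
From the 1:2 ratio, n(H2C2O4) in each aliquot = 1/2 × 2.876 × 10^-3 = 1.438 × 10^-3 mol
n(H2C2O4) in the whole flask = 1.438 × 10^-3 × 200.0/50.00 = 5.752 × 10^-3 mol
mass of H2C2O4 = 5.752 × 10^-3 × 90.03 = 0.5179 g
% H2C2O4 = 0.5179 / 0.5289 × 100 = 97.92 %

97.92 %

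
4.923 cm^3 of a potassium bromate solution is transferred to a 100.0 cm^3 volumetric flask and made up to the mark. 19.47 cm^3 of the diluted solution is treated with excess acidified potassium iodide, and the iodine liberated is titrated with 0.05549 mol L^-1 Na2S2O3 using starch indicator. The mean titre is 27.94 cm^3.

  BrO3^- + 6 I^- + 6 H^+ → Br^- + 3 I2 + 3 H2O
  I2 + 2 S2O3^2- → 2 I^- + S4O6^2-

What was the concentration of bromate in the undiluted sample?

n(S2O3^2-) = 0.02794 × 0.05549 = 1.550 × 10^-3 mol
n(I2) = n(S2O3^2-)/2 = 7.752 × 10^-4 mol
From the 1:3 ratio, n(BrO3^-) in the aliquot = 1/3 × 7.752 × 10^-4 = 2.584 × 10^-4 mol
[BrO3^-]_dilute = 2.584 × 10^-4 / 0.01947 = 0.01327 mol/L
[BrO3^-]_original = 0.01327 × 100.0/4.923 = 0.2696 mol/L

0.2696 mol/L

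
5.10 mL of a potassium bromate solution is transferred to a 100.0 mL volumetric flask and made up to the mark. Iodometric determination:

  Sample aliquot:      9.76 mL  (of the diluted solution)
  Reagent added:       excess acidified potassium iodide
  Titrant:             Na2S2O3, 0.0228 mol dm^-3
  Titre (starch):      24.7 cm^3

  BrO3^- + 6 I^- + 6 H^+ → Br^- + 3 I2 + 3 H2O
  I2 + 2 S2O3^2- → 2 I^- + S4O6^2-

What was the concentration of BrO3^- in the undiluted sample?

n(S2O3^2-) = 0.0247 × 0.0228 = 5.63 × 10^-4 mol
n(I2) = n(S2O3^2-)/2 = 2.82 × 10^-4 mol
From the 1:3 ratio, n(BrO3^-) in the aliquot = 1/3 × 2.82 × 10^-4 = 9.39 × 10^-5 mol
[BrO3^-]_dilute = 9.39 × 10^-5 / 0.00976 = 0.00962 mol/L
[BrO3^-]_original = 0.00962 × 100.0/5.10 = 0.189 mol/L

0.189 mol/L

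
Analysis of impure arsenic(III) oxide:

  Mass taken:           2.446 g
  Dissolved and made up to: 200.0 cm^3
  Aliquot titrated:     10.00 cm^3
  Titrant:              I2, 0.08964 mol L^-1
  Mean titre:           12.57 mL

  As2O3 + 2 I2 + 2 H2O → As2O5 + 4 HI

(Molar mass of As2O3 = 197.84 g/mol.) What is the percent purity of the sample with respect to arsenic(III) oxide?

91.14 %

n(I2) per titration = 0.01257 × 0.08964 = 1.127 × 10^-3 mol
From the 1:2 ratio, n(As2O3) in each aliquot = 1/2 × 1.127 × 10^-3 = 5.634 × 10^-4 mol
n(As2O3) in the whole flask = 5.634 × 10^-4 × 200.0/10.00 = 0.01127 mol
mass of As2O3 = 0.01127 × 197.84 = 2.229 g
% As2O3 = 2.229 / 2.446 × 100 = 91.14 %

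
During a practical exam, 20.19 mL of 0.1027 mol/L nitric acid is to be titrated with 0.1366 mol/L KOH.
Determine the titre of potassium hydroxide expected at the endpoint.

15.18 mL

HNO3 + KOH → KNO3 + H2O
n(HNO3) = 0.02019 L × 0.1027 mol/L = 2.074 × 10^-3 mol
n(KOH) = 2.074 × 10^-3 mol (1:1 stoichiometry)
V(KOH) = 2.074 × 10^-3 mol / 0.1366 mol/L = 0.01518 L = 15.18 mL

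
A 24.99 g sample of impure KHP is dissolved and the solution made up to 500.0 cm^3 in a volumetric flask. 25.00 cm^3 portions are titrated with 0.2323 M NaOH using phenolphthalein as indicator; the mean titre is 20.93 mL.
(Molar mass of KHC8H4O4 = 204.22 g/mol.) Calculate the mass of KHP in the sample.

KHC8H4O4 + NaOH → KNaC8H4O4 + H2O
n(NaOH) per titration = 0.02093 × 0.2323 = 4.862 × 10^-3 mol
n(KHC8H4O4) in each aliquot = 4.862 × 10^-3 mol (1:1 ratio)
n(KHC8H4O4) in the whole flask = 4.862 × 10^-3 × 500.0/25.00 = 0.09724 mol
mass of KHC8H4O4 = 0.09724 × 204.22 = 19.86 g

19.86 g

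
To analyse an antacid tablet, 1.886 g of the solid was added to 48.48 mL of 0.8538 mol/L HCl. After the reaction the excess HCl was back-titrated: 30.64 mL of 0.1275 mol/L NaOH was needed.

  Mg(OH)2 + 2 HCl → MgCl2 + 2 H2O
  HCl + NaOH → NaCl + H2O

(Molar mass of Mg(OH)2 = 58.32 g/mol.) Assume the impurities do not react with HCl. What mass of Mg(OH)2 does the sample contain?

n(HCl) added = 0.04848 × 0.8538 = 0.04139 mol
n(NaOH) used in back-titration = 0.03064 × 0.1275 = 3.907 × 10^-3 mol
n(HCl) left over = 3.907 × 10^-3 mol (1:1 ratio)
n(HCl) consumed by analyte = 0.04139 − 3.907 × 10^-3 = 0.03749 mol
From the 1:2 ratio, n(Mg(OH)2) = 1/2 × 0.03749 = 0.01874 mol
mass of Mg(OH)2 = 0.01874 × 58.32 = 1.093 g

1.093 g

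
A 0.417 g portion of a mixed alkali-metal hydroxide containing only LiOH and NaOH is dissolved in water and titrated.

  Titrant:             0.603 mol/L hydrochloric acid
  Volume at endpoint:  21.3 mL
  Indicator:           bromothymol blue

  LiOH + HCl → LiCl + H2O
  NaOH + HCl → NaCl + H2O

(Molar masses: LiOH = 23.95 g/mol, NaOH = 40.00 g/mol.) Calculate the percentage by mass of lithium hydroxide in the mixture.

34.6 %

n(HCl) = 0.0213 × 0.603 = 0.0128 mol
Let x = n(LiOH), y = n(NaOH).
Titrant: 1x + 1y = 0.0128;  mass: 23.95x + 40.00y = 0.417
Solving, x = 6.03 × 10^-3 mol, y = 6.82 × 10^-3 mol
mass of LiOH = 6.03 × 10^-3 × 23.95 = 0.144 g
% LiOH = 0.144 / 0.417 × 100 = 34.6 %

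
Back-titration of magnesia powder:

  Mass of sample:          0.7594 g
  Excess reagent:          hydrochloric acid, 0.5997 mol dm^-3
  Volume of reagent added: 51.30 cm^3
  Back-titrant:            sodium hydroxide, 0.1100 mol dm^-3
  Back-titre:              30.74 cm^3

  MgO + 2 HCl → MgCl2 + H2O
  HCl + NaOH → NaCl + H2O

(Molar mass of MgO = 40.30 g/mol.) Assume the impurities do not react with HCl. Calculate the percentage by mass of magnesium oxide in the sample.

n(HCl) added = 0.05130 × 0.5997 = 0.03076 mol
n(NaOH) used in back-titration = 0.03074 × 0.1100 = 3.381 × 10^-3 mol
n(HCl) left over = 3.381 × 10^-3 mol (1:1 ratio)
n(HCl) consumed by analyte = 0.03076 − 3.381 × 10^-3 = 0.02738 mol
From the 1:2 ratio, n(MgO) = 1/2 × 0.02738 = 0.01369 mol
mass of MgO = 0.01369 × 40.30 = 0.5518 g
% MgO = 0.5518 / 0.7594 × 100 = 72.66 %

72.66 %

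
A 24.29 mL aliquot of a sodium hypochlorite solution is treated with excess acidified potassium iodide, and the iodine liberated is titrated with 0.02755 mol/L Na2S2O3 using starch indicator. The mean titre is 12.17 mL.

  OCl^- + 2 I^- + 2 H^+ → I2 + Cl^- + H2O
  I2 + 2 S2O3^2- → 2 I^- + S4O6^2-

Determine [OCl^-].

n(S2O3^2-) = 0.01217 × 0.02755 = 3.353 × 10^-4 mol
n(I2) = n(S2O3^2-)/2 = 1.676 × 10^-4 mol
n(OCl^-) in the aliquot = 1.676 × 10^-4 mol (1:1 ratio)
[OCl^-] = 1.676 × 10^-4 / 0.02429 = 0.006902 mol/L

0.006902 mol/L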